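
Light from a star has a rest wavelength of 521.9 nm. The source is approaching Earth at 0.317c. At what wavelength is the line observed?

Relativistic Doppler for wavelength: λ' = λ₀ · √((1 − β)/(1 + β)).
λ' = 521.9 × √(0.6830/1.3170) = 521.9 × 0.72014 ≈ 375.8 nm.

375.8 nm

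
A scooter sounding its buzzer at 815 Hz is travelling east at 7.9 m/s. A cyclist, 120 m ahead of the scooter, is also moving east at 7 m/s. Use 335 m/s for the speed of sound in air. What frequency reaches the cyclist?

817 Hz

The cyclist is ahead, so the scooter is moving toward it while the cyclist is moving away from the scooter.
Both move, so f' = f · (v − v_o)/(v − v_s).
f' = 815 × (335 − 7)/(335 − 7.9) = 815 × 328/327.1 ≈ 817 Hz.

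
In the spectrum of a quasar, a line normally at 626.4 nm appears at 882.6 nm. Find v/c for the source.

0.330c

λ'/λ₀ = 1.4090 > 1 (redshift), so the source is receding.
λ'/λ₀ = √((1 + β)/(1 − β)) for a receding source ⇒ β = (r² − 1)/(r² + 1) with r = λ'/λ₀.
β = (1.9853 − 1)/(1.9853 + 1) ≈ 0.330.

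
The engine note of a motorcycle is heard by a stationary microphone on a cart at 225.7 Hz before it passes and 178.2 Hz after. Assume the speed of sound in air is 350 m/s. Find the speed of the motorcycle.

f₁/f₂ = (v + v_s)/(v − v_s), so v_s = v · (f₁ − f₂)/(f₁ + f₂).
v_s = 350 × (225.7 − 178.2)/(225.7 + 178.2) = 350 × 47.5/403.9 ≈ 41 m/s.

41 m/s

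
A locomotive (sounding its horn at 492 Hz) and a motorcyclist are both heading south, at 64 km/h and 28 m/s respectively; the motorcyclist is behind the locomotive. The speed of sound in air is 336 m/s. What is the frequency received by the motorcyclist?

64 km/h = 17.78 m/s.
The motorcyclist is behind, so the locomotive is moving away from it while the motorcyclist is moving toward the locomotive.
General Doppler shift: f' = f · (v + v_o)/(v + v_s).
f' = 492 × (336 + 28)/(336 + 17.78) = 492 × 364/353.78 ≈ 506 Hz.

506 Hz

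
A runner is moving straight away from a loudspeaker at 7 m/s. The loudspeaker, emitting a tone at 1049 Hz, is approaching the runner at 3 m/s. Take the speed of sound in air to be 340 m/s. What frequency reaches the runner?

Both move, so f' = f · (v − v_o)/(v − v_s).
f' = 1049 × (340 − 7)/(340 − 3) = 1049 × 333/337 ≈ 1037 Hz.

1037 Hz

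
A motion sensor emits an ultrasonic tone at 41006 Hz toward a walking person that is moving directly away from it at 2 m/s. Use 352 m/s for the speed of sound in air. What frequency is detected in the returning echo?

At the walking person (a moving observer), f₁ = f₀ · (v − u)/v = 41006 × 350/352 ≈ 40773 Hz.
The reflection then acts as a moving source: f₂ = f₁ · v/(v + u) ≈ 40543 Hz.
Equivalently f₂ = f₀ · (v − u)/(v + u).

40543 Hz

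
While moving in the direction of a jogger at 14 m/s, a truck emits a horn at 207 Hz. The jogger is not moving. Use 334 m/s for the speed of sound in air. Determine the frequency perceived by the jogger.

Moving source, stationary observer: f' = f · v/(v − v_s) since the source is approaching.
f' = 207 × 334/(334 − 14) = 207 × 334/320 ≈ 216 Hz.

216 Hz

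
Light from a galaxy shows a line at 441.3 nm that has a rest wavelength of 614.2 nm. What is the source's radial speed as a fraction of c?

λ'/λ₀ = 0.7185 < 1 (blueshift), so the source is approaching.
λ'/λ₀ = √((1 − β)/(1 + β)) for an approaching source ⇒ β = (1 − r²)/(1 + r²) with r = λ'/λ₀.
β = (1 − 0.5162)/(1 + 0.5162) ≈ 0.319.

0.319c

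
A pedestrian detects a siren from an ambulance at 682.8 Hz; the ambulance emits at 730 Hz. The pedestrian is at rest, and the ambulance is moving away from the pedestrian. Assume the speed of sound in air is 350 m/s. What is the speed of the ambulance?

24.2 m/s

f' = f · v/(v + v_s) ⇒ v_s = v · |1 − f/f'|.
v_s = 350 × |1 − 730/682.8| = 350 × 0.06913 ≈ 24.2 m/s.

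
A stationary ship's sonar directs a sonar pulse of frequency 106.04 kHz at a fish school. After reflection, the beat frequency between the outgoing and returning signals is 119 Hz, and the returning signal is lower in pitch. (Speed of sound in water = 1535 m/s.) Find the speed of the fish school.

Double Doppler shift off a moving reflector: f₂ = f₀ · (v + u)/(v − u) (u > 0 toward emitter).
Returning signal is lower, so f₂ = f₀ − Δf = 106040 − 119 = 105921 Hz.
Rearranging, u = v · (f₂ − f₀)/(f₂ + f₀) = 1535 × -119/211961 ≈ -0.86 m/s.
So the fish school is moving at 0.86 m/s away from the emitter.

0.86 m/s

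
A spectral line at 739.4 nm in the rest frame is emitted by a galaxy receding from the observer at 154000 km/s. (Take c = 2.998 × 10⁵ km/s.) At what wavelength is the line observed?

1304.5 nm

β = v/c = 154000/299800 = 0.5137.
Relativistic Doppler for wavelength: λ' = λ₀ · √((1 + β)/(1 − β)).
λ' = 739.4 × √(1.5137/0.4863) = 739.4 × 1.76422 ≈ 1304.5 nm.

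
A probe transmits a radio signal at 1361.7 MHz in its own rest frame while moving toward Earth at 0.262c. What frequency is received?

1780.7 MHz

Relativistic Doppler for frequency: f' = f₀ · √((1 + β)/(1 − β)).
f' = 1361.7 × √(1.2620/0.7380) = 1361.7 × 1.30768 ≈ 1780.7 MHz.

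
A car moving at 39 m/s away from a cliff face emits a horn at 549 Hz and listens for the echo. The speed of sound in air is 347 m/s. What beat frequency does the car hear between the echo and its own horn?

111 Hz

The cliff face receives the sound from a moving source: f₁ = f₀ · v/(v + v_e) = 549 × 347/386 ≈ 493.5 Hz.
On the return leg the car is a moving observer: f₂ = f₁ · (v − v_e)/v = 493.5 × 308/347 ≈ 438.1 Hz.
Beat against the emitted tone: |f₂ − f₀| = 2v_e·f₀/(v + v_e) = 2 × 39 × 549/386 ≈ 111 Hz.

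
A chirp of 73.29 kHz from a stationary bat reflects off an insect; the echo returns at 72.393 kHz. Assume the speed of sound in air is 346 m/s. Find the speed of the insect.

2.13 m/s

Double Doppler shift off a moving reflector: f₂ = f₀ · (v + u)/(v − u) (u > 0 toward emitter).
Rearranging, u = v · (f₂ − f₀)/(f₂ + f₀) = 346 × -0.897/145.683 ≈ -2.13 m/s.
So the insect is moving at 2.13 m/s away from the emitter.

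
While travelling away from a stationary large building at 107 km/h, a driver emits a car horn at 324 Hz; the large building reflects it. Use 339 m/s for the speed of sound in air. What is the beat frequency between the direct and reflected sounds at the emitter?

107 km/h = 29.72 m/s.
The large building receives the sound from a moving source: f₁ = f₀ · v/(v + v_e) = 324 × 339/368.72 ≈ 297.9 Hz.
On the return leg the driver is a moving observer: f₂ = f₁ · (v − v_e)/v = 297.9 × 309.28/339 ≈ 271.8 Hz.
Equivalently f₂ = f₀ · (v − v_e)/(v + v_e).
Beat against the emitted tone: |f₂ − f₀| = 2v_e·f₀/(v + v_e) = 2 × 29.72 × 324/368.72 ≈ 52.2 Hz.

52.2 Hz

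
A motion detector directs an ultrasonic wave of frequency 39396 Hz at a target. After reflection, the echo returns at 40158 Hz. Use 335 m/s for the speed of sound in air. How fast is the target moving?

3.2 m/s

Double Doppler shift off a moving reflector: f₂ = f₀ · (v + u)/(v − u) (u > 0 toward emitter).
Rearranging, u = v · (f₂ − f₀)/(f₂ + f₀) = 335 × 762/79554 ≈ 3.2 m/s.
So the target is moving at 3.2 m/s toward the emitter.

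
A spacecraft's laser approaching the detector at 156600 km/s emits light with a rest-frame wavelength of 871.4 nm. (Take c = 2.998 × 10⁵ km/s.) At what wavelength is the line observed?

β = v/c = 156600/299800 = 0.5223.
Relativistic Doppler for wavelength: λ' = λ₀ · √((1 − β)/(1 + β)).
λ' = 871.4 × √(0.4777/1.5223) = 871.4 × 0.56014 ≈ 488.1 nm.

488.1 nm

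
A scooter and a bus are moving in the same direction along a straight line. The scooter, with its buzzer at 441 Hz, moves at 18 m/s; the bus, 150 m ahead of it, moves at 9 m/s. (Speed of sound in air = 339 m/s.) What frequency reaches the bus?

453 Hz

The bus is ahead, so the scooter is moving toward it while the bus is moving away from the scooter.
General Doppler shift: f' = f · (v − v_o)/(v − v_s).
f' = 441 × (339 − 9)/(339 − 18) = 441 × 330/321 ≈ 453 Hz.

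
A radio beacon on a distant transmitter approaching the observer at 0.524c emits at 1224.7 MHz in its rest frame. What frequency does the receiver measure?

Relativistic Doppler for frequency: f' = f₀ · √((1 + β)/(1 − β)).
f' = 1224.7 × √(1.5240/0.4760) = 1224.7 × 1.78932 ≈ 2191.4 MHz.

2191.4 MHz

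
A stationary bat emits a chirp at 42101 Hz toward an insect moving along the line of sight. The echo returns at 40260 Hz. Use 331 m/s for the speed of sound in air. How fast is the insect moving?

7.4 m/s

Double Doppler shift off a moving reflector: f₂ = f₀ · (v + u)/(v − u) (u > 0 toward emitter).
Rearranging, u = v · (f₂ − f₀)/(f₂ + f₀) = 331 × -1841/82361 ≈ -7.4 m/s.
So the insect is moving at 7.4 m/s away from the emitter.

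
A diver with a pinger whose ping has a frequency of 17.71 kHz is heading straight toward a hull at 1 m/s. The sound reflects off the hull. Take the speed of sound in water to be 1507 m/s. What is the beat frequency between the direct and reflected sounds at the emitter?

23.5 Hz

The hull receives the sound from a moving source: f₁ = f₀ · v/(v − v_e) = 17.71 × 1507/1506 ≈ 17.7218 kHz.
On the return leg the diver with a pinger is a moving observer: f₂ = f₁ · (v + v_e)/v = 17.7218 × 1508/1507 ≈ 17.7335 kHz.
Equivalently f₂ = f₀ · (v + v_e)/(v − v_e).
Beat against the emitted tone (with f₀ = 17710 Hz): |f₂ − f₀| = 2v_e·f₀/(v − v_e) = 2 × 1 × 17710/1506 ≈ 23.5 Hz.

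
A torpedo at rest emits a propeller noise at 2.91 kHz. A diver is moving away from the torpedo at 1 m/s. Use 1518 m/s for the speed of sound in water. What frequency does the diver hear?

Only the observer moves, away from the source, so f' = f · (v − v_o)/v.
f' = 2.91 × (1518 − 1)/1518 = 2.91 × 1517/1518 ≈ 2.91 kHz.

2.91 kHz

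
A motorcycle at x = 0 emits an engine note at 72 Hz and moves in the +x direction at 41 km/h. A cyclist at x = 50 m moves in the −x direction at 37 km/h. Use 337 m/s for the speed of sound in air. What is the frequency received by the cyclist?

77 Hz

41 km/h = 11.39 m/s; 37 km/h = 10.28 m/s.
The observer lies on the +x side, so the source is heading toward the observer and the observer is heading toward the source.
Both move, so f' = f · (v + v_o)/(v − v_s).
f' = 72 × (337 + 10.28)/(337 − 11.39) = 72 × 347.28/325.61 ≈ 77 Hz.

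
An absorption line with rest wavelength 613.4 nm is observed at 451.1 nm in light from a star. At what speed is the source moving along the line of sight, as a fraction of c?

0.298c

λ'/λ₀ = 0.7354 < 1 (blueshift), so the source is approaching.
λ'/λ₀ = √((1 − β)/(1 + β)) for an approaching source ⇒ β = (1 − r²)/(1 + r²) with r = λ'/λ₀.
β = (1 − 0.5408)/(1 + 0.5408) ≈ 0.298.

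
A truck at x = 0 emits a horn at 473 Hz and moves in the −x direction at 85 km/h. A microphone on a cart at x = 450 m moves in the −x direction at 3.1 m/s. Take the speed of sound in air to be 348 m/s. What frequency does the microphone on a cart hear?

447 Hz

85 km/h = 23.61 m/s.
The observer lies on the +x side, so the source is heading away from the observer and the observer is heading toward the source.
Both move, so f' = f · (v + v_o)/(v + v_s).
f' = 473 × (348 + 3.1)/(348 + 23.61) = 473 × 351.1/371.61 ≈ 447 Hz.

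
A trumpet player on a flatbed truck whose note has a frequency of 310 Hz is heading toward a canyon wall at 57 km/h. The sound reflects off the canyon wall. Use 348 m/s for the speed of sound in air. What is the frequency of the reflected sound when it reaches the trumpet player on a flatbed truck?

57 km/h = 15.83 m/s.
The canyon wall receives the sound from a moving source: f₁ = f₀ · v/(v − v_e) = 310 × 348/332.17 ≈ 325 Hz.
On the return leg the trumpet player on a flatbed truck is a moving observer: f₂ = f₁ · (v + v_e)/v = 325 × 363.83/348 ≈ 340 Hz.

340 Hz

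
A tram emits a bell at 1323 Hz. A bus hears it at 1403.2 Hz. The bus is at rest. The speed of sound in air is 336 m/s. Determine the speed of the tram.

19.2 m/s

f' > f, so the tram is approaching.
f' = f · v/(v − v_s) ⇒ v_s = v · |1 − f/f'|.
v_s = 336 × |1 − 1323/1403.2| = 336 × 0.05716 ≈ 19.2 m/s.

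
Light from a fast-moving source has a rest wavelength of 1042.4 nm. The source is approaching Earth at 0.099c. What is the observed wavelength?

Relativistic Doppler for wavelength: λ' = λ₀ · √((1 − β)/(1 + β)).
λ' = 1042.4 × √(0.9010/1.0990) = 1042.4 × 0.90545 ≈ 943.8 nm.

943.8 nm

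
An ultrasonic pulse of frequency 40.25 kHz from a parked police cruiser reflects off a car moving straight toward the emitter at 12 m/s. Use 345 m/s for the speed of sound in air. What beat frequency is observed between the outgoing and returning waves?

2901 Hz

The car first receives the wave as a moving observer: f₁ = f₀ · (v + u)/v = 40.25 × (345 + 12)/345 ≈ 41.65 kHz.
The reflection then acts as a moving source: f₂ = f₁ · v/(v − u) ≈ 43.15 kHz.
Equivalently f₂ = f₀ · (v + u)/(v − u).
Beat frequency (with f₀ = 40250 Hz): |f₂ − f₀| = 2u·f₀/(v − u) = 2 × 12 × 40250/333 ≈ 2901 Hz.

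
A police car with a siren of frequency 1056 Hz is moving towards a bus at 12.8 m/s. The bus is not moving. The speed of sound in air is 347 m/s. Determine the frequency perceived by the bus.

1096 Hz

Only the source moves, toward the listener, so f' = f · v/(v − v_s).
f' = 1056 × 347/(347 − 12.8) = 1056 × 347/334.2 ≈ 1096 Hz.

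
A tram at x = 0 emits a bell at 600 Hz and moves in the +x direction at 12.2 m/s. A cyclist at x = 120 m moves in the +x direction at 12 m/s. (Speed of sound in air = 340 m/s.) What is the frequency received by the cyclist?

The observer lies on the +x side, so the source is heading toward the observer and the observer is heading away from the source.
Both move, so f' = f · (v − v_o)/(v − v_s).
f' = 600 × (340 − 12)/(340 − 12.2) = 600 × 328/327.8 ≈ 600 Hz.

600 Hz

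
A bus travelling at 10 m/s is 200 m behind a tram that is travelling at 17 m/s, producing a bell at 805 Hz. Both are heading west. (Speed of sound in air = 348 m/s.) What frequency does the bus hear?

The bus is behind, so the tram is moving away from it while the bus is moving toward the tram.
General Doppler shift: f' = f · (v + v_o)/(v + v_s).
f' = 805 × (348 + 10)/(348 + 17) = 805 × 358/365 ≈ 790 Hz.

790 Hz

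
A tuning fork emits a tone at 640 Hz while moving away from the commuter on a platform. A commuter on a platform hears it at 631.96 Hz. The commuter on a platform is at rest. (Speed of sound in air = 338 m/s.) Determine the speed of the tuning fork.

f' = f · v/(v + v_s) ⇒ v_s = v · |1 − f/f'|.
v_s = 338 × |1 − 640/631.96| = 338 × 0.01272 ≈ 4.3 m/s.

4.3 m/s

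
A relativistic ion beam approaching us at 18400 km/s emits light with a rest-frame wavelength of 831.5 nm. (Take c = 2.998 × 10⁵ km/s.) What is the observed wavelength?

781.9 nm

β = v/c = 18400/299800 = 0.0614.
Relativistic Doppler for wavelength: λ' = λ₀ · √((1 − β)/(1 + β)).
λ' = 831.5 × √(0.9386/1.0614) = 831.5 × 0.94040 ≈ 781.9 nm.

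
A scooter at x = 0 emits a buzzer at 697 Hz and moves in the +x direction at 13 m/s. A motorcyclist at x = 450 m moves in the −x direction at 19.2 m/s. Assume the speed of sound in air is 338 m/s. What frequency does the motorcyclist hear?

766 Hz

The observer lies on the +x side, so the source is heading toward the observer and the observer is heading toward the source.
Both move, so f' = f · (v + v_o)/(v − v_s).
f' = 697 × (338 + 19.2)/(338 − 13) = 697 × 357.2/325 ≈ 766 Hz.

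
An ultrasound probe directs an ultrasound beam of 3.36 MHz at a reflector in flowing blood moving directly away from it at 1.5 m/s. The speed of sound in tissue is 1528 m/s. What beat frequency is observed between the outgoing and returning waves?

6590 Hz

At the reflector in flowing blood (a moving observer), f₁ = f₀ · (v − u)/v = 3.36 × 1526.5/1528 ≈ 3.35670 MHz.
The reflection then acts as a moving source: f₂ = f₁ · v/(v + u) ≈ 3.35341 MHz.
Equivalently f₂ = f₀ · (v − u)/(v + u).
Beat frequency (with f₀ = 3360000 Hz): |f₂ − f₀| = 2u·f₀/(v + u) = 2 × 1.5 × 3360000/1529.5 ≈ 6590 Hz.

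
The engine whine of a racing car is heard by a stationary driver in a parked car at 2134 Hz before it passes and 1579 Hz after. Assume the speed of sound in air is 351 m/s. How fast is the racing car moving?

52 m/s

f₁/f₂ = (v + v_s)/(v − v_s), so v_s = v · (f₁ − f₂)/(f₁ + f₂).
v_s = 351 × (2134 − 1579)/(2134 + 1579) = 351 × 555/3713 ≈ 52 m/s.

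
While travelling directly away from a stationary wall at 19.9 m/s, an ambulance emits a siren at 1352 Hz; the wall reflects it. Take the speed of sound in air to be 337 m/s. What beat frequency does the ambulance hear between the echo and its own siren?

The wall receives the sound from a moving source: f₁ = f₀ · v/(v + v_e) = 1352 × 337/356.9 ≈ 1276.6 Hz.
On the return leg the ambulance is a moving observer: f₂ = f₁ · (v − v_e)/v = 1276.6 × 317.1/337 ≈ 1201.2 Hz.
Equivalently f₂ = f₀ · (v − v_e)/(v + v_e).
Beat against the emitted tone: |f₂ − f₀| = 2v_e·f₀/(v + v_e) = 2 × 19.9 × 1352/356.9 ≈ 151 Hz.

151 Hz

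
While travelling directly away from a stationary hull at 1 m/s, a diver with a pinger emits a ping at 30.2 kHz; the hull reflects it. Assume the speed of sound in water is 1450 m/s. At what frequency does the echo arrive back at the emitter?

30.2 kHz

The hull receives the sound from a moving source: f₁ = f₀ · v/(v + v_e) = 30.2 × 1450/1451 ≈ 30.2 kHz.
On the return leg the diver with a pinger is a moving observer: f₂ = f₁ · (v − v_e)/v = 30.2 × 1449/1450 ≈ 30.2 kHz.
Equivalently f₂ = f₀ · (v − v_e)/(v + v_e).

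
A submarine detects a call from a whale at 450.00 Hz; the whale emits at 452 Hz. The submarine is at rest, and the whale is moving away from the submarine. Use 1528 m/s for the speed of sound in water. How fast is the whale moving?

6.8 m/s

f' = f · v/(v + v_s) ⇒ v_s = v · |1 − f/f'|.
v_s = 1528 × |1 − 452/450.00| = 1528 × 0.004444 ≈ 6.8 m/s.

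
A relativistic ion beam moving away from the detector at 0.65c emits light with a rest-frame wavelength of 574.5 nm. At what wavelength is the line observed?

1247.4 nm

Relativistic Doppler for wavelength: λ' = λ₀ · √((1 + β)/(1 − β)).
λ' = 574.5 × √(1.6500/0.3500) = 574.5 × 2.17124 ≈ 1247.4 nm.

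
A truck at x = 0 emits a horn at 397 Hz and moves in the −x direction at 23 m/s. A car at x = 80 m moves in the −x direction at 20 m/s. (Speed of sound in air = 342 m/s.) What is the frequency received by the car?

The observer lies on the +x side, so the source is heading away from the observer and the observer is heading toward the source.
Both move, so f' = f · (v + v_o)/(v + v_s).
f' = 397 × (342 + 20)/(342 + 23) = 397 × 362/365 ≈ 394 Hz.

394 Hz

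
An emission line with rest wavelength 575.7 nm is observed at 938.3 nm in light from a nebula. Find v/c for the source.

0.453

λ'/λ₀ = 1.6298 > 1 (redshift), so the source is receding.
λ'/λ₀ = √((1 + β)/(1 − β)) for a receding source ⇒ β = (r² − 1)/(r² + 1) with r = λ'/λ₀.
β = (2.6564 − 1)/(2.6564 + 1) ≈ 0.453.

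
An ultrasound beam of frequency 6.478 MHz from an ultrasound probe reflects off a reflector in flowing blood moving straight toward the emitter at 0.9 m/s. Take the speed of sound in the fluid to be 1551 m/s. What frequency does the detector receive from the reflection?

At the reflector in flowing blood (a moving observer), f₁ = f₀ · (v + u)/v = 6.478 × 1551.9/1551 ≈ 6.482 MHz.
The reflection then acts as a moving source: f₂ = f₁ · v/(v − u) ≈ 6.486 MHz.

6.486 MHz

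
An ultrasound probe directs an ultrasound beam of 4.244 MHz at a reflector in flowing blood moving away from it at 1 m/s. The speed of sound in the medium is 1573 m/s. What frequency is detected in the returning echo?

4.239 MHz

The reflector in flowing blood first receives the wave as a moving observer: f₁ = f₀ · (v − u)/v = 4.244 × (1573 − 1)/1573 ≈ 4.241 MHz.
On reflection it acts as a source moving away from the stationary detector: f₂ = f₁ · v/(v + u) = 4.241 × 1573/1574 ≈ 4.239 MHz.
Equivalently f₂ = f₀ · (v − u)/(v + u).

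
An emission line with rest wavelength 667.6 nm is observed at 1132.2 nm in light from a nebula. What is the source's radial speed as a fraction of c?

λ'/λ₀ = 1.6959 > 1 (redshift), so the source is receding.
λ'/λ₀ = √((1 + β)/(1 − β)) for a receding source ⇒ β = (r² − 1)/(r² + 1) with r = λ'/λ₀.
β = (2.8762 − 1)/(2.8762 + 1) ≈ 0.484.

0.484c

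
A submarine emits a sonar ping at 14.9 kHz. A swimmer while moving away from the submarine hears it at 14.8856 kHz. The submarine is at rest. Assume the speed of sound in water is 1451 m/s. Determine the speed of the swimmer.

f' = f · (v − v_o)/v ⇒ v_o = v · |f'/f − 1|.
v_o = 1451 × |14.8856/14.9 − 1| = 1451 × 0.0009664 ≈ 1.40 m/s.

1.40 m/s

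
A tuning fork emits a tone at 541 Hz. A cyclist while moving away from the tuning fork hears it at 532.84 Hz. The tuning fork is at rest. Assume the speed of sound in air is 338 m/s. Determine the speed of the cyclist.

f' = f · (v − v_o)/v ⇒ v_o = v · |f'/f − 1|.
v_o = 338 × |532.84/541 − 1| = 338 × 0.01508 ≈ 5.1 m/s.

5.1 m/s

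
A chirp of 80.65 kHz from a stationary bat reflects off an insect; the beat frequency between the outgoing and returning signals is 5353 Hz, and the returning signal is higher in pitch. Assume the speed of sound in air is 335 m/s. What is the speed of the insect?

Double Doppler shift off a moving reflector: f₂ = f₀ · (v + u)/(v − u) (u > 0 toward emitter).
Returning signal is higher, so f₂ = f₀ + Δf = 80650 + 5353 = 86003 Hz.
Rearranging, u = v · (f₂ − f₀)/(f₂ + f₀) = 335 × 5353/166653 ≈ 10.8 m/s.
So the insect is moving at 10.8 m/s toward the emitter.

10.8 m/s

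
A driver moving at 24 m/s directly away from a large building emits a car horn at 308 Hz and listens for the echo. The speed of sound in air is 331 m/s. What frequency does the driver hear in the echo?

266 Hz

The large building receives the sound from a moving source: f₁ = f₀ · v/(v + v_e) = 308 × 331/355 ≈ 287 Hz.
On the return leg the driver is a moving observer: f₂ = f₁ · (v − v_e)/v = 287 × 307/331 ≈ 266 Hz.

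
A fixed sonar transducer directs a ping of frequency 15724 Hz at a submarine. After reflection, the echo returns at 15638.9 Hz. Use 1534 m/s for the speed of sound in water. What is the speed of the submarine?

4.2 m/s

Double Doppler shift off a moving reflector: f₂ = f₀ · (v + u)/(v − u) (u > 0 toward emitter).
Rearranging, u = v · (f₂ − f₀)/(f₂ + f₀) = 1534 × -85.1/31362.9 ≈ -4.2 m/s.
So the submarine is moving at 4.2 m/s away from the emitter.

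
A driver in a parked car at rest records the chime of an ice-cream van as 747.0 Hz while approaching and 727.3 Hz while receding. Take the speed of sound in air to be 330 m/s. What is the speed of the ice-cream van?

f₁/f₂ = (v + v_s)/(v − v_s), so v_s = v · (f₁ − f₂)/(f₁ + f₂).
v_s = 330 × (747.0 − 727.3)/(747.0 + 727.3) = 330 × 19.7/1474.3 ≈ 4.4 m/s.

4.4 m/s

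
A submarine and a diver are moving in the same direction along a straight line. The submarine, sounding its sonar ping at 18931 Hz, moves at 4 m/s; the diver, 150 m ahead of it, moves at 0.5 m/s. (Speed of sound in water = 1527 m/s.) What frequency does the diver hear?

The diver is ahead, so the submarine is moving toward it while the diver is moving away from the submarine.
With source approaching and observer receding, f' = f · (v − v_o)/(v − v_s).
f' = 18931 × (1527 − 0.5)/(1527 − 4) = 18931 × 1526.5/1523 ≈ 18975 Hz.

18975 Hz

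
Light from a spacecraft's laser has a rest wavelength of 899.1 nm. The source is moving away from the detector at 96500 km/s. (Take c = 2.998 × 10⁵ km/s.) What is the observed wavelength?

1255.3 nm

β = v/c = 96500/299800 = 0.3219.
Relativistic Doppler for wavelength: λ' = λ₀ · √((1 + β)/(1 − β)).
λ' = 899.1 × √(1.3219/0.6781) = 899.1 × 1.39619 ≈ 1255.3 nm.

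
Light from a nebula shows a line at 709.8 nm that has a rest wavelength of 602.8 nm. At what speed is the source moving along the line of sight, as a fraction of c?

0.162c

λ'/λ₀ = 1.1775 > 1 (redshift), so the source is receding.
λ'/λ₀ = √((1 + β)/(1 − β)) for a receding source ⇒ β = (r² − 1)/(r² + 1) with r = λ'/λ₀.
β = (1.3865 − 1)/(1.3865 + 1) ≈ 0.162.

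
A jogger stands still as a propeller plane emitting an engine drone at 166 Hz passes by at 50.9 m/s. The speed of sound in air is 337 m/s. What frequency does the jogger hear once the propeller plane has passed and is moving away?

144 Hz

Receding: f₂ = f · v/(v + v_s) = 166 × 337/387.9 ≈ 144 Hz.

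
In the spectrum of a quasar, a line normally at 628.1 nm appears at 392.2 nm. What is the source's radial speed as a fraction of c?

0.439

λ'/λ₀ = 0.6244 < 1 (blueshift), so the source is approaching.
λ'/λ₀ = √((1 − β)/(1 + β)) for an approaching source ⇒ β = (1 − r²)/(1 + r²) with r = λ'/λ₀.
β = (1 − 0.3899)/(1 + 0.3899) ≈ 0.439.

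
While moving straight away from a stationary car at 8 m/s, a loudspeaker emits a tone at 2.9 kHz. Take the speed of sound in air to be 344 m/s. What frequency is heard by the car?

2.83 kHz

Only the source moves, away from the listener, so f' = f · v/(v + v_s).
f' = 2.9 × 344/(344 + 8) = 2.9 × 344/352 ≈ 2.83 kHz.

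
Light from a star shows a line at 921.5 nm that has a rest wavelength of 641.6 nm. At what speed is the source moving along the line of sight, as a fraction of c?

0.347

λ'/λ₀ = 1.4363 > 1 (redshift), so the source is receding.
λ'/λ₀ = √((1 + β)/(1 − β)) for a receding source ⇒ β = (r² − 1)/(r² + 1) with r = λ'/λ₀.
β = (2.0628 − 1)/(2.0628 + 1) ≈ 0.347.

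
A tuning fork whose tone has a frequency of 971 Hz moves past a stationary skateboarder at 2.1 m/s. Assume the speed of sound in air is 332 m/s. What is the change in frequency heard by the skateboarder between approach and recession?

12.3 Hz

Approaching: f₁ = f · v/(v − v_s) = 971 × 332/329.9 ≈ 977.2 Hz.
Receding: f₂ = f · v/(v + v_s) = 971 × 332/334.1 ≈ 964.9 Hz.
Drop: f₁ − f₂ = 2f·v·v_s/(v² − v_s²) = 2 × 971 × 332 × 2.1/(332² − 2.1²) ≈ 12.3 Hz.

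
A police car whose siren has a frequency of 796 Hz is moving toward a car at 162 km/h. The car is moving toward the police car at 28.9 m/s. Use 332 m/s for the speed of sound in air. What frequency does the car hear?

162 km/h = 45 m/s.
Both move, so f' = f · (v + v_o)/(v − v_s).
f' = 796 × (332 + 28.9)/(332 − 45) = 796 × 360.9/287 ≈ 1001 Hz.

1001 Hz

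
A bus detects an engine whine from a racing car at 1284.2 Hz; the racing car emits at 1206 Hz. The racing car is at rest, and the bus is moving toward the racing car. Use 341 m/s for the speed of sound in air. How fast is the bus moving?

f' = f · (v + v_o)/v ⇒ v_o = v · |f'/f − 1|.
v_o = 341 × |1284.2/1206 − 1| = 341 × 0.06484 ≈ 22.1 m/s.

22.1 m/s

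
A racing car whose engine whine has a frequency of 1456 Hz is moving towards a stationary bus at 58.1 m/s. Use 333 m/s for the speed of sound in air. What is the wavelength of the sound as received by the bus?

18.9 cm

With the source moving toward a stationary observer, f' = f · v/(v − v_s).
f' = 1456 × 333/(333 − 58.1) ≈ 1764 Hz.
λ' = v/f' = 333/1763.72 ≈ 18.9 cm.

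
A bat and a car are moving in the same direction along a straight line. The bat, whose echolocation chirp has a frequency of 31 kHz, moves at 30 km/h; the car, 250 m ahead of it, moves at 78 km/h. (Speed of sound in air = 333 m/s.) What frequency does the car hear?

29.7 kHz

30 km/h = 8.333 m/s; 78 km/h = 21.67 m/s.
The car is ahead, so the bat is moving toward it while the car is moving away from the bat.
With source approaching and observer receding, f' = f · (v − v_o)/(v − v_s).
f' = 31 × (333 − 21.67)/(333 − 8.333) = 31 × 311.33/324.67 ≈ 29.7 kHz.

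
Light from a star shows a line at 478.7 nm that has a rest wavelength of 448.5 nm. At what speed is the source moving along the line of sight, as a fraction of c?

λ'/λ₀ = 1.0673 > 1 (redshift), so the source is receding.
λ'/λ₀ = √((1 + β)/(1 − β)) for a receding source ⇒ β = (r² − 1)/(r² + 1) with r = λ'/λ₀.
β = (1.1392 − 1)/(1.1392 + 1) ≈ 0.065.

0.065c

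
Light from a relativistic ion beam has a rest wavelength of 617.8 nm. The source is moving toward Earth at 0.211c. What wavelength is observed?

Relativistic Doppler for wavelength: λ' = λ₀ · √((1 − β)/(1 + β)).
λ' = 617.8 × √(0.7890/1.2110) = 617.8 × 0.80717 ≈ 498.7 nm.

498.7 nm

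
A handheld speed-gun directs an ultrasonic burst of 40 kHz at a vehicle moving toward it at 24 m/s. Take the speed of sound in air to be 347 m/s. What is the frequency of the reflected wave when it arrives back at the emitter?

At the vehicle (a moving observer), f₁ = f₀ · (v + u)/v = 40 × 371/347 ≈ 42.8 kHz.
The reflection then acts as a moving source: f₂ = f₁ · v/(v − u) ≈ 45.9 kHz.

45.9 kHz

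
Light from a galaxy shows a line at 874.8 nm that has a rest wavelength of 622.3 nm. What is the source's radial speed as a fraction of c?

0.328c

λ'/λ₀ = 1.4058 > 1 (redshift), so the source is receding.
λ'/λ₀ = √((1 + β)/(1 − β)) for a receding source ⇒ β = (r² − 1)/(r² + 1) with r = λ'/λ₀.
β = (1.9761 − 1)/(1.9761 + 1) ≈ 0.328.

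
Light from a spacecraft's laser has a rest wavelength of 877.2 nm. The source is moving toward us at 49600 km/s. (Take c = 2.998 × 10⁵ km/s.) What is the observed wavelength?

β = v/c = 49600/299800 = 0.1654.
Relativistic Doppler for wavelength: λ' = λ₀ · √((1 − β)/(1 + β)).
λ' = 877.2 × √(0.8346/1.1654) = 877.2 × 0.84622 ≈ 742.3 nm.

742.3 nm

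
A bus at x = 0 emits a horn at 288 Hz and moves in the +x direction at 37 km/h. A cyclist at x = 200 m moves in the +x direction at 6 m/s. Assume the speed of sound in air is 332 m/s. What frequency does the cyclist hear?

37 km/h = 10.28 m/s.
The observer lies on the +x side, so the source is heading toward the observer and the observer is heading away from the source.
Both move, so f' = f · (v − v_o)/(v − v_s).
f' = 288 × (332 − 6)/(332 − 10.28) = 288 × 326/321.72 ≈ 292 Hz.

292 Hz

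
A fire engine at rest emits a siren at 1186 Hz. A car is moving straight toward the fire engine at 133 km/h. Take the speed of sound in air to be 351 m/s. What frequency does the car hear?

1311 Hz

133 km/h = 36.94 m/s.
Moving observer, stationary source: f' = f · (v + v_o)/v.
f' = 1186 × (351 + 36.94)/351 = 1186 × 387.94/351 ≈ 1311 Hz.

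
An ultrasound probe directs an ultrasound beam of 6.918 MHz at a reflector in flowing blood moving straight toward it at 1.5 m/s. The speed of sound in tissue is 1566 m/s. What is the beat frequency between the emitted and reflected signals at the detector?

At the reflector in flowing blood (a moving observer), f₁ = f₀ · (v + u)/v = 6.918 × 1567.5/1566 ≈ 6.92463 MHz.
On reflection it acts as a source moving toward the stationary detector: f₂ = f₁ · v/(v − u) = 6.92463 × 1566/1564.5 ≈ 6.93127 MHz.
Beat frequency (with f₀ = 6918000 Hz): |f₂ − f₀| = 2u·f₀/(v − u) = 2 × 1.5 × 6918000/1564.5 ≈ 13266 Hz.

13266 Hz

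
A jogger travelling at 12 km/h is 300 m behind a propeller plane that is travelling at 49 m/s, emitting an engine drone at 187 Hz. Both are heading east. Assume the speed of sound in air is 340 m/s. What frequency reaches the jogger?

165 Hz

12 km/h = 3.333 m/s.
The jogger is behind, so the propeller plane is moving away from it while the jogger is moving toward the propeller plane.
Both move, so f' = f · (v + v_o)/(v + v_s).
f' = 187 × (340 + 3.333)/(340 + 49) = 187 × 343.33/389 ≈ 165 Hz.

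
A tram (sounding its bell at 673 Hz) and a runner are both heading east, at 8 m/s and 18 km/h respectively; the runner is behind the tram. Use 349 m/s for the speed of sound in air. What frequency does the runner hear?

667 Hz

18 km/h = 5 m/s.
The runner is behind, so the tram is moving away from it while the runner is moving toward the tram.
Both move, so f' = f · (v + v_o)/(v + v_s).
f' = 673 × (349 + 5)/(349 + 8) = 673 × 354/357 ≈ 667 Hz.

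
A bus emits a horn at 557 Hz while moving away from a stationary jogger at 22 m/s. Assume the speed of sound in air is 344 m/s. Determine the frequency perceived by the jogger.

524 Hz

With the source moving away from a stationary observer, f' = f · v/(v + v_s).
f' = 557 × 344/(344 + 22) = 557 × 344/366 ≈ 524 Hz.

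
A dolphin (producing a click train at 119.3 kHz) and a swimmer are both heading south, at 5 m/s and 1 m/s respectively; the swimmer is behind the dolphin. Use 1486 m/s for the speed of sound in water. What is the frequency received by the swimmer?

The swimmer is behind, so the dolphin is moving away from it while the swimmer is moving toward the dolphin.
With source receding and observer approaching, f' = f · (v + v_o)/(v + v_s).
f' = 119.3 × (1486 + 1)/(1486 + 5) = 119.3 × 1487/1491 ≈ 119.0 kHz.

119.0 kHz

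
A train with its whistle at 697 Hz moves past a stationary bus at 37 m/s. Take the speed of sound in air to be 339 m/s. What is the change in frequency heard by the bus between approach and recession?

Approaching: f₁ = f · v/(v − v_s) = 697 × 339/302 ≈ 782 Hz.
Receding: f₂ = f · v/(v + v_s) = 697 × 339/376 ≈ 628 Hz.
Drop: f₁ − f₂ = 2f·v·v_s/(v² − v_s²) = 2 × 697 × 339 × 37/(339² − 37²) ≈ 154 Hz.

154 Hz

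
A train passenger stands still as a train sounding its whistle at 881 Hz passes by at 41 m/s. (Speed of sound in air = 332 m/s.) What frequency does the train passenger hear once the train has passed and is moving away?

Receding: f₂ = f · v/(v + v_s) = 881 × 332/373 ≈ 784 Hz.

784 Hz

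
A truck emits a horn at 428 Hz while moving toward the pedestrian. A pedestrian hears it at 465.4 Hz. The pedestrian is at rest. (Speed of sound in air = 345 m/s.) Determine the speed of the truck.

28 m/s

f' = f · v/(v − v_s) ⇒ v_s = v · |1 − f/f'|.
v_s = 345 × |1 − 428/465.4| = 345 × 0.08036 ≈ 28 m/s.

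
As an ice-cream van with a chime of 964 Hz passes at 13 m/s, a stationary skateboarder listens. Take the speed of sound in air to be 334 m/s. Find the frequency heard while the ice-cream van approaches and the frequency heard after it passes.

1003 Hz approaching; 928 Hz receding

Approaching: f₁ = f · v/(v − v_s) = 964 × 334/321 ≈ 1003 Hz.
Receding: f₂ = f · v/(v + v_s) = 964 × 334/347 ≈ 928 Hz.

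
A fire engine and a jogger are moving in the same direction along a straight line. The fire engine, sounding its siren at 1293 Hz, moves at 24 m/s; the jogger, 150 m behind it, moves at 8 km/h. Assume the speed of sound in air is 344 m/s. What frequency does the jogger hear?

1216 Hz

8 km/h = 2.222 m/s.
The jogger is behind, so the fire engine is moving away from it while the jogger is moving toward the fire engine.
With source receding and observer approaching, f' = f · (v + v_o)/(v + v_s).
f' = 1293 × (344 + 2.222)/(344 + 24) = 1293 × 346.22/368 ≈ 1216 Hz.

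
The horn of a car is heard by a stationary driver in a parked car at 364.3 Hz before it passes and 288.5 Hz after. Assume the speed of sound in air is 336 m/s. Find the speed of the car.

39 m/s

f₁/f₂ = (v + v_s)/(v − v_s), so v_s = v · (f₁ − f₂)/(f₁ + f₂).
v_s = 336 × (364.3 − 288.5)/(364.3 + 288.5) = 336 × 75.8/652.8 ≈ 39 m/s.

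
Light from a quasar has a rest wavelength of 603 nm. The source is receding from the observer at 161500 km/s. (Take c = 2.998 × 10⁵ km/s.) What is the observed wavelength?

1101.3 nm

β = v/c = 161500/299800 = 0.5387.
Relativistic Doppler for wavelength: λ' = λ₀ · √((1 + β)/(1 − β)).
λ' = 603 × √(1.5387/0.4613) = 603 × 1.82634 ≈ 1101.3 nm.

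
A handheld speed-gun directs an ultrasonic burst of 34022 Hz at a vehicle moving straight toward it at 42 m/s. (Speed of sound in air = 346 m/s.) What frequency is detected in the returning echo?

The vehicle first receives the wave as a moving observer: f₁ = f₀ · (v + u)/v = 34022 × (346 + 42)/346 ≈ 38152 Hz.
The reflection then acts as a moving source: f₂ = f₁ · v/(v − u) ≈ 43423 Hz.

43423 Hz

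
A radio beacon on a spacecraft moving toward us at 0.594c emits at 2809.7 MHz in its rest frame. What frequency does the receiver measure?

5567.3 MHz

Relativistic Doppler for frequency: f' = f₀ · √((1 + β)/(1 − β)).
f' = 2809.7 × √(1.5940/0.4060) = 2809.7 × 1.98144 ≈ 5567.3 MHz.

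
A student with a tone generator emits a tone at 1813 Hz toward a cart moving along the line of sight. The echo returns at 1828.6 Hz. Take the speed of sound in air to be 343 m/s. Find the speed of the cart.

Double Doppler shift off a moving reflector: f₂ = f₀ · (v + u)/(v − u) (u > 0 toward emitter).
Rearranging, u = v · (f₂ − f₀)/(f₂ + f₀) = 343 × 15.6/3641.6 ≈ 1.47 m/s.
So the cart is moving at 1.47 m/s toward the emitter.

1.47 m/s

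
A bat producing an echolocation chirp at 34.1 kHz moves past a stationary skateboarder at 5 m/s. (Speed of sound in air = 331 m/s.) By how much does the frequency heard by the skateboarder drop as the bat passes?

1.03 kHz

Approaching: f₁ = f · v/(v − v_s) = 34.1 × 331/326 ≈ 34.62 kHz.
Receding: f₂ = f · v/(v + v_s) = 34.1 × 331/336 ≈ 33.59 kHz.
Drop: f₁ − f₂ = 2f·v·v_s/(v² − v_s²) = 2 × 34.1 × 331 × 5/(331² − 5²) ≈ 1.03 kHz.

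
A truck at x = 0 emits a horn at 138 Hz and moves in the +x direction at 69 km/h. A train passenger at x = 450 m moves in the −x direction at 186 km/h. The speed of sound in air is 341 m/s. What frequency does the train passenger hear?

69 km/h = 19.17 m/s; 186 km/h = 51.67 m/s.
The observer lies on the +x side, so the source is heading toward the observer and the observer is heading toward the source.
General Doppler shift: f' = f · (v + v_o)/(v − v_s).
f' = 138 × (341 + 51.67)/(341 − 19.17) = 138 × 392.67/321.83 ≈ 168 Hz.

168 Hz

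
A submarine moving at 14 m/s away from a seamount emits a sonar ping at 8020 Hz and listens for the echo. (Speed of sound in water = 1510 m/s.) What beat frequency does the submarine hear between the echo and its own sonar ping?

147 Hz

The seamount receives the sound from a moving source: f₁ = f₀ · v/(v + v_e) = 8020 × 1510/1524 ≈ 7946.3 Hz.
On the return leg the submarine is a moving observer: f₂ = f₁ · (v − v_e)/v = 7946.3 × 1496/1510 ≈ 7872.7 Hz.
Beat against the emitted tone: |f₂ − f₀| = 2v_e·f₀/(v + v_e) = 2 × 14 × 8020/1524 ≈ 147 Hz.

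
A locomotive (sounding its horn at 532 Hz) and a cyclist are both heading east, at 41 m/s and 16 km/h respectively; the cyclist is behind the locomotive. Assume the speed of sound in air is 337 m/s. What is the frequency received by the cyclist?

16 km/h = 4.444 m/s.
The cyclist is behind, so the locomotive is moving away from it while the cyclist is moving toward the locomotive.
Both move, so f' = f · (v + v_o)/(v + v_s).
f' = 532 × (337 + 4.444)/(337 + 41) = 532 × 341.44/378 ≈ 481 Hz.

481 Hz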